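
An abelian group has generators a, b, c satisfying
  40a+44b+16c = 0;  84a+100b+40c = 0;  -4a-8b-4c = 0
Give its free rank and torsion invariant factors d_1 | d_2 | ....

Answer: M ≅ ℤ/4 ⊕ ℤ/4 ⊕ ℤ/12

Derivation:
rank_ℚ(R)=3; free=3−3=0
SNF(R) diag = [4, 4, 12] → torsion [4, 4, 12]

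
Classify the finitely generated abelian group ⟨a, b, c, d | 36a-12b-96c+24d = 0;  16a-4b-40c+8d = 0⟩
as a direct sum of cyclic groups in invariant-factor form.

rank_ℚ(R)=2; free=4−2=2
SNF(R) diag = [4, 12] → torsion [4, 12]

Answer: M ≅ ℤ^2 ⊕ ℤ/4 ⊕ ℤ/12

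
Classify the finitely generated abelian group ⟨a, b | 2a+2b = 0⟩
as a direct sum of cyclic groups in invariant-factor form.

Answer: M ≅ ℤ^1 ⊕ ℤ/2

Derivation:
rank_ℚ(R)=1; free=2−1=1
SNF(R) diag = [2] → torsion [2]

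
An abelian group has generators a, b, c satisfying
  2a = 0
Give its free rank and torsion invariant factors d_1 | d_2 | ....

rank_ℚ(R)=1; free=3−1=2
SNF(R) diag = [2] → torsion [2]

Answer: M ≅ ℤ^2 ⊕ ℤ/2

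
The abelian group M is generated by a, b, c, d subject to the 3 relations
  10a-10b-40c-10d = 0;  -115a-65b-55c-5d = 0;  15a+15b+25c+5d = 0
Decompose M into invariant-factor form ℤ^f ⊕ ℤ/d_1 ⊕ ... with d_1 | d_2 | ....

Answer: M ≅ ℤ^1 ⊕ ℤ/5 ⊕ ℤ/10 ⊕ ℤ/10

Derivation:
rank_ℚ(R)=3; free=4−3=1
SNF(R) diag = [5, 10, 10] → torsion [5, 10, 10]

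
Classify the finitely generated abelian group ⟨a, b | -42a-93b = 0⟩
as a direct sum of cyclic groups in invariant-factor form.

Answer: M ≅ ℤ^1 ⊕ ℤ/3

Derivation:
rank_ℚ(R)=1; free=2−1=1
SNF(R) diag = [3] → torsion [3]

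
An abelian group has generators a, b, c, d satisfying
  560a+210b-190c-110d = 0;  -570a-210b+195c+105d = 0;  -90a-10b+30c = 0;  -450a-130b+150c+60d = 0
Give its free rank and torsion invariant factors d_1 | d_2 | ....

rank_ℚ(R)=4; free=4−4=0
SNF(R) diag = [5, 10, 30, 60] → torsion [5, 10, 30, 60]

Answer: M ≅ ℤ/5 ⊕ ℤ/10 ⊕ ℤ/30 ⊕ ℤ/60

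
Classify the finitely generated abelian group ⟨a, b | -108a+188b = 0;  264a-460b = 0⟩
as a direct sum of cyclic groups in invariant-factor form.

Answer: M ≅ ℤ/4 ⊕ ℤ/12

Derivation:
rank_ℚ(R)=2; free=2−2=0
SNF(R) diag = [4, 12] → torsion [4, 12]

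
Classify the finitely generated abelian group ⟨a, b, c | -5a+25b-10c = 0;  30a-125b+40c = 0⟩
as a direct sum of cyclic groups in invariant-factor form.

Answer: M ≅ ℤ^1 ⊕ ℤ/5 ⊕ ℤ/5

Derivation:
rank_ℚ(R)=2; free=3−2=1
SNF(R) diag = [5, 5] → torsion [5, 5]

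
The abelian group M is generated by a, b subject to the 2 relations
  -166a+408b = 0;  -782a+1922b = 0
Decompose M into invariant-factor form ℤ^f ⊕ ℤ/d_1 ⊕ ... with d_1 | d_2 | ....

Answer: M ≅ ℤ/2 ⊕ ℤ/2

Derivation:
rank_ℚ(R)=2; free=2−2=0
SNF(R) diag = [2, 2] → torsion [2, 2]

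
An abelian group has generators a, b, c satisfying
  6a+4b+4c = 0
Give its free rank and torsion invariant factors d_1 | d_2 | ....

Answer: M ≅ ℤ^2 ⊕ ℤ/2

Derivation:
rank_ℚ(R)=1; free=3−1=2
SNF(R) diag = [2] → torsion [2]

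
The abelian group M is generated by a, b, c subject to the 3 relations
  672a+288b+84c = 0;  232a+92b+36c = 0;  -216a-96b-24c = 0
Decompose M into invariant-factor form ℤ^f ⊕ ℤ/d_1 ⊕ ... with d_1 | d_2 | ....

Answer: M ≅ ℤ/4 ⊕ ℤ/12 ⊕ ℤ/24

Derivation:
rank_ℚ(R)=3; free=3−3=0
SNF(R) diag = [4, 12, 24] → torsion [4, 12, 24]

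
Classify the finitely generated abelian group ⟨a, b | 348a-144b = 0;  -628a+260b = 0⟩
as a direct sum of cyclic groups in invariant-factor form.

rank_ℚ(R)=2; free=2−2=0
SNF(R) diag = [4, 12] → torsion [4, 12]

Answer: M ≅ ℤ/4 ⊕ ℤ/12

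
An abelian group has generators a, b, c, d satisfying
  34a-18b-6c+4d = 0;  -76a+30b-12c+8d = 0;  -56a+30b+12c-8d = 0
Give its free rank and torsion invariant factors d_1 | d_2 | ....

Answer: M ≅ ℤ^1 ⊕ ℤ/2 ⊕ ℤ/6 ⊕ ℤ/12

Derivation:
rank_ℚ(R)=3; free=4−3=1
SNF(R) diag = [2, 6, 12] → torsion [2, 6, 12]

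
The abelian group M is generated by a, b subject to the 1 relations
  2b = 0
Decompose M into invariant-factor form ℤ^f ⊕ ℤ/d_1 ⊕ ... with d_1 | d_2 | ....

Answer: M ≅ ℤ^1 ⊕ ℤ/2

Derivation:
rank_ℚ(R)=1; free=2−1=1
SNF(R) diag = [2] → torsion [2]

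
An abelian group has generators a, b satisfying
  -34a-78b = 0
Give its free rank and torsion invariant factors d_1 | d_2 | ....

rank_ℚ(R)=1; free=2−1=1
SNF(R) diag = [2] → torsion [2]

Answer: M ≅ ℤ^1 ⊕ ℤ/2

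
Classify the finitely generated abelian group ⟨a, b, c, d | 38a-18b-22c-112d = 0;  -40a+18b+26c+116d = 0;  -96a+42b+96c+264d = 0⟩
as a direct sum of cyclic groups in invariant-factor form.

rank_ℚ(R)=3; free=4−3=1
SNF(R) diag = [2, 6, 18] → torsion [2, 6, 18]

Answer: M ≅ ℤ^1 ⊕ ℤ/2 ⊕ ℤ/6 ⊕ ℤ/18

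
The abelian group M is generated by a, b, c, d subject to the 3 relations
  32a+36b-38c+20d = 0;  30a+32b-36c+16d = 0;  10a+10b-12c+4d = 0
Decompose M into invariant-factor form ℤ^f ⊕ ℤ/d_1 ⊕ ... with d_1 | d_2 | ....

Answer: M ≅ ℤ^1 ⊕ ℤ/2 ⊕ ℤ/2 ⊕ ℤ/2

Derivation:
rank_ℚ(R)=3; free=4−3=1
SNF(R) diag = [2, 2, 2] → torsion [2, 2, 2]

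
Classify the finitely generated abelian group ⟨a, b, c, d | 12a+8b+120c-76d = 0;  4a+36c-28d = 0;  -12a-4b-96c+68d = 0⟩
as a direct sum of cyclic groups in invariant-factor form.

rank_ℚ(R)=3; free=4−3=1
SNF(R) diag = [4, 4, 12] → torsion [4, 4, 12]

Answer: M ≅ ℤ^1 ⊕ ℤ/4 ⊕ ℤ/4 ⊕ ℤ/12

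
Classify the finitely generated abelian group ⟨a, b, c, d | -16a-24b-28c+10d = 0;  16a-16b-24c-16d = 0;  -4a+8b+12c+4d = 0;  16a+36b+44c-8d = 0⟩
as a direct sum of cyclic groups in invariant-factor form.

rank_ℚ(R)=4; free=4−4=0
SNF(R) diag = [2, 4, 4, 8] → torsion [2, 4, 4, 8]

Answer: M ≅ ℤ/2 ⊕ ℤ/4 ⊕ ℤ/4 ⊕ ℤ/8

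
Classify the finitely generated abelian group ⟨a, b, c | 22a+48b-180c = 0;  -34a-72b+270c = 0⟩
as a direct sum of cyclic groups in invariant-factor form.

rank_ℚ(R)=2; free=3−2=1
SNF(R) diag = [2, 6] → torsion [2, 6]

Answer: M ≅ ℤ^1 ⊕ ℤ/2 ⊕ ℤ/6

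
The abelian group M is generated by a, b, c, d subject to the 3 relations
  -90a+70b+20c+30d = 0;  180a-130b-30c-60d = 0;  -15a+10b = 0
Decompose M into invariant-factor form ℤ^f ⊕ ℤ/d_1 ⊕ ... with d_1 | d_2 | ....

rank_ℚ(R)=3; free=4−3=1
SNF(R) diag = [5, 10, 30] → torsion [5, 10, 30]

Answer: M ≅ ℤ^1 ⊕ ℤ/5 ⊕ ℤ/10 ⊕ ℤ/30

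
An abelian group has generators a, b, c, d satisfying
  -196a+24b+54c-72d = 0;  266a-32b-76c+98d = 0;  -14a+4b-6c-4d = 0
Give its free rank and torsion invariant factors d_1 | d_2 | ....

Answer: M ≅ ℤ^1 ⊕ ℤ/2 ⊕ ℤ/2 ⊕ ℤ/2

Derivation:
rank_ℚ(R)=3; free=4−3=1
SNF(R) diag = [2, 2, 2] → torsion [2, 2, 2]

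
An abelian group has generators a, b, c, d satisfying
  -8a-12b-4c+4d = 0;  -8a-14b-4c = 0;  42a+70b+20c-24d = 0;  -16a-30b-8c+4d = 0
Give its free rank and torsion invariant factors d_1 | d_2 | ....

rank_ℚ(R)=4; free=4−4=0
SNF(R) diag = [2, 2, 4, 8] → torsion [2, 2, 4, 8]

Answer: M ≅ ℤ/2 ⊕ ℤ/2 ⊕ ℤ/4 ⊕ ℤ/8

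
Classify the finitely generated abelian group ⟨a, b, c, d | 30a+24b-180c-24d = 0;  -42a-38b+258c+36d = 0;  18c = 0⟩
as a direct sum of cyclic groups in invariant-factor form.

Answer: M ≅ ℤ^1 ⊕ ℤ/2 ⊕ ℤ/6 ⊕ ℤ/18

Derivation:
rank_ℚ(R)=3; free=4−3=1
SNF(R) diag = [2, 6, 18] → torsion [2, 6, 18]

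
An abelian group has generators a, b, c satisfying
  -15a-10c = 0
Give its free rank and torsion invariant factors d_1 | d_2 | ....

rank_ℚ(R)=1; free=3−1=2
SNF(R) diag = [5] → torsion [5]

Answer: M ≅ ℤ^2 ⊕ ℤ/5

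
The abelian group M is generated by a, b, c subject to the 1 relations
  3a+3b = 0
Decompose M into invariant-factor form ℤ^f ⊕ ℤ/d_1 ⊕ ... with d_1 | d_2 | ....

rank_ℚ(R)=1; free=3−1=2
SNF(R) diag = [3] → torsion [3]

Answer: M ≅ ℤ^2 ⊕ ℤ/3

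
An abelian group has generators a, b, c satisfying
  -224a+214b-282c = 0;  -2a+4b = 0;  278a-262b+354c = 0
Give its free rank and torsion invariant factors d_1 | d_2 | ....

Answer: M ≅ ℤ/2 ⊕ ℤ/6 ⊕ ℤ/12

Derivation:
rank_ℚ(R)=3; free=3−3=0
SNF(R) diag = [2, 6, 12] → torsion [2, 6, 12]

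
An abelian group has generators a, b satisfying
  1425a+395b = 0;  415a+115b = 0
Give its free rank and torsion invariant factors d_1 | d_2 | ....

Answer: M ≅ ℤ/5 ⊕ ℤ/10

Derivation:
rank_ℚ(R)=2; free=2−2=0
SNF(R) diag = [5, 10] → torsion [5, 10]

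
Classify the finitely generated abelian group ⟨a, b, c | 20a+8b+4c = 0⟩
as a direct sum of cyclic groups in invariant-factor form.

Answer: M ≅ ℤ^2 ⊕ ℤ/4

Derivation:
rank_ℚ(R)=1; free=3−1=2
SNF(R) diag = [4] → torsion [4]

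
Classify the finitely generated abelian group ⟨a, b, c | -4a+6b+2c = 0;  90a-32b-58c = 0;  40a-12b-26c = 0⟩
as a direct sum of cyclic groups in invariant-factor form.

rank_ℚ(R)=3; free=3−3=0
SNF(R) diag = [2, 2, 6] → torsion [2, 2, 6]

Answer: M ≅ ℤ/2 ⊕ ℤ/2 ⊕ ℤ/6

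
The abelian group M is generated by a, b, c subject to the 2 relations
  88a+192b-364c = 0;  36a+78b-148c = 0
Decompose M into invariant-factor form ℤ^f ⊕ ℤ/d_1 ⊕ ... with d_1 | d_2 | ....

Answer: M ≅ ℤ^1 ⊕ ℤ/2 ⊕ ℤ/4

Derivation:
rank_ℚ(R)=2; free=3−2=1
SNF(R) diag = [2, 4] → torsion [2, 4]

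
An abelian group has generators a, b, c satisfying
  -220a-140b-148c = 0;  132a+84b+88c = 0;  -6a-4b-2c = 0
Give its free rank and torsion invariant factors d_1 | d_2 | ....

Answer: M ≅ ℤ/2 ⊕ ℤ/4 ⊕ ℤ/4

Derivation:
rank_ℚ(R)=3; free=3−3=0
SNF(R) diag = [2, 4, 4] → torsion [2, 4, 4]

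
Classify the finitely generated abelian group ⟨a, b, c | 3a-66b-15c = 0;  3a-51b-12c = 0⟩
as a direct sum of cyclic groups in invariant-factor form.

Answer: M ≅ ℤ^1 ⊕ ℤ/3 ⊕ ℤ/3

Derivation:
rank_ℚ(R)=2; free=3−2=1
SNF(R) diag = [3, 3] → torsion [3, 3]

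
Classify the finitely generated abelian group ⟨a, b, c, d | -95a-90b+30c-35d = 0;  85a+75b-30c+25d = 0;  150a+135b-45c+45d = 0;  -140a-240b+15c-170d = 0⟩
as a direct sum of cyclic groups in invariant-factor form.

rank_ℚ(R)=4; free=4−4=0
SNF(R) diag = [5, 15, 15, 45] → torsion [5, 15, 15, 45]

Answer: M ≅ ℤ/5 ⊕ ℤ/15 ⊕ ℤ/15 ⊕ ℤ/45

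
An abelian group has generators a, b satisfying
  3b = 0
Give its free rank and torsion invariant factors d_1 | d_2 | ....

Answer: M ≅ ℤ^1 ⊕ ℤ/3

Derivation:
rank_ℚ(R)=1; free=2−1=1
SNF(R) diag = [3] → torsion [3]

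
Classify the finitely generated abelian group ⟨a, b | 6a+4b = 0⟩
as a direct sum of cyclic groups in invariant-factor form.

Answer: M ≅ ℤ^1 ⊕ ℤ/2

Derivation:
rank_ℚ(R)=1; free=2−1=1
SNF(R) diag = [2] → torsion [2]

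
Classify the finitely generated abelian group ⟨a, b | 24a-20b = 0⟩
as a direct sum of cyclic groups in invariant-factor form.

Answer: M ≅ ℤ^1 ⊕ ℤ/4

Derivation:
rank_ℚ(R)=1; free=2−1=1
SNF(R) diag = [4] → torsion [4]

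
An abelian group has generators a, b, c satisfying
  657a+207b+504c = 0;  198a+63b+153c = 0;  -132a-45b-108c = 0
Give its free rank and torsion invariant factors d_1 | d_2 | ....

rank_ℚ(R)=3; free=3−3=0
SNF(R) diag = [3, 9, 9] → torsion [3, 9, 9]

Answer: M ≅ ℤ/3 ⊕ ℤ/9 ⊕ ℤ/9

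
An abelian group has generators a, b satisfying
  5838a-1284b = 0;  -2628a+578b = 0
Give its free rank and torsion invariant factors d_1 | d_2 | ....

Answer: M ≅ ℤ/2 ⊕ ℤ/6

Derivation:
rank_ℚ(R)=2; free=2−2=0
SNF(R) diag = [2, 6] → torsion [2, 6]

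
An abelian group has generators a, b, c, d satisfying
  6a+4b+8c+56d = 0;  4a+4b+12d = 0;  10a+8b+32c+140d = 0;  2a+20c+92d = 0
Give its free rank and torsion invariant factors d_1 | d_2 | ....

rank_ℚ(R)=4; free=4−4=0
SNF(R) diag = [2, 4, 12, 24] → torsion [2, 4, 12, 24]

Answer: M ≅ ℤ/2 ⊕ ℤ/4 ⊕ ℤ/12 ⊕ ℤ/24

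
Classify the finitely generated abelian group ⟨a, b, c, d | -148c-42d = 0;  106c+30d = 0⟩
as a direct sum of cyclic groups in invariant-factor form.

rank_ℚ(R)=2; free=4−2=2
SNF(R) diag = [2, 6] → torsion [2, 6]

Answer: M ≅ ℤ^2 ⊕ ℤ/2 ⊕ ℤ/6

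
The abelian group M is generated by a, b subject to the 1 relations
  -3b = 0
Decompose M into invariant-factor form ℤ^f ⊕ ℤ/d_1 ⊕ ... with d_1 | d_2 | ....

Answer: M ≅ ℤ^1 ⊕ ℤ/3

Derivation:
rank_ℚ(R)=1; free=2−1=1
SNF(R) diag = [3] → torsion [3]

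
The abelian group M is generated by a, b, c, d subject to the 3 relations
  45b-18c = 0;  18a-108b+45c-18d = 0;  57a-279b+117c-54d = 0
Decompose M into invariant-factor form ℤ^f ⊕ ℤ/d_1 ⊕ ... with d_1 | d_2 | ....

Answer: M ≅ ℤ^1 ⊕ ℤ/3 ⊕ ℤ/9 ⊕ ℤ/9

Derivation:
rank_ℚ(R)=3; free=4−3=1
SNF(R) diag = [3, 9, 9] → torsion [3, 9, 9]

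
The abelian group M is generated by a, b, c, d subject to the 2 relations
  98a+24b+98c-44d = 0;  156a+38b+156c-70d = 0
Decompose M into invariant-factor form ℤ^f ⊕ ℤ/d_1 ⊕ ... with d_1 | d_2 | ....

rank_ℚ(R)=2; free=4−2=2
SNF(R) diag = [2, 2] → torsion [2, 2]

Answer: M ≅ ℤ^2 ⊕ ℤ/2 ⊕ ℤ/2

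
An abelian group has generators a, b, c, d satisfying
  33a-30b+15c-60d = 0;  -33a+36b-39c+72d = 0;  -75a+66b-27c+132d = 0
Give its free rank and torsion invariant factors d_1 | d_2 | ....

Answer: M ≅ ℤ^1 ⊕ ℤ/3 ⊕ ℤ/6 ⊕ ℤ/18

Derivation:
rank_ℚ(R)=3; free=4−3=1
SNF(R) diag = [3, 6, 18] → torsion [3, 6, 18]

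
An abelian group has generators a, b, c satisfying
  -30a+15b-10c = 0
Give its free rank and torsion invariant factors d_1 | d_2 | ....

Answer: M ≅ ℤ^2 ⊕ ℤ/5

Derivation:
rank_ℚ(R)=1; free=3−1=2
SNF(R) diag = [5] → torsion [5]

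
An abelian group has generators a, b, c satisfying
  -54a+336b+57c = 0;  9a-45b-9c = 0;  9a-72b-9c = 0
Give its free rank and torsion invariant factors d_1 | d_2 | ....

Answer: M ≅ ℤ/3 ⊕ ℤ/9 ⊕ ℤ/27

Derivation:
rank_ℚ(R)=3; free=3−3=0
SNF(R) diag = [3, 9, 27] → torsion [3, 9, 27]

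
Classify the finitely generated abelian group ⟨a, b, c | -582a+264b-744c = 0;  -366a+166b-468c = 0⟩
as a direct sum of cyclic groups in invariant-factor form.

rank_ℚ(R)=2; free=3−2=1
SNF(R) diag = [2, 6] → torsion [2, 6]

Answer: M ≅ ℤ^1 ⊕ ℤ/2 ⊕ ℤ/6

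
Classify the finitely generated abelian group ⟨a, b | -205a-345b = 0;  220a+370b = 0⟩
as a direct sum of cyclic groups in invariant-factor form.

Answer: M ≅ ℤ/5 ⊕ ℤ/10

Derivation:
rank_ℚ(R)=2; free=2−2=0
SNF(R) diag = [5, 10] → torsion [5, 10]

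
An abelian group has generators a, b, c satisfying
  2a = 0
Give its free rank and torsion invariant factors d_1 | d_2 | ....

Answer: M ≅ ℤ^2 ⊕ ℤ/2

Derivation:
rank_ℚ(R)=1; free=3−1=2
SNF(R) diag = [2] → torsion [2]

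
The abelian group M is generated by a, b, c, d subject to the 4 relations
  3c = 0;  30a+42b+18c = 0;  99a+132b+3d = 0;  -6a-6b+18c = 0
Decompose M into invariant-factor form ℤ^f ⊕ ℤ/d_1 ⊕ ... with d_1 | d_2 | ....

Answer: M ≅ ℤ/3 ⊕ ℤ/3 ⊕ ℤ/6 ⊕ ℤ/12

Derivation:
rank_ℚ(R)=4; free=4−4=0
SNF(R) diag = [3, 3, 6, 12] → torsion [3, 3, 6, 12]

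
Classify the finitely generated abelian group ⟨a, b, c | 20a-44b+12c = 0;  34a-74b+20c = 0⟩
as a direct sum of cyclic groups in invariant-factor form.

rank_ℚ(R)=2; free=3−2=1
SNF(R) diag = [2, 4] → torsion [2, 4]

Answer: M ≅ ℤ^1 ⊕ ℤ/2 ⊕ ℤ/4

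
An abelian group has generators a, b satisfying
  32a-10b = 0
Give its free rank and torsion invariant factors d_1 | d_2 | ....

rank_ℚ(R)=1; free=2−1=1
SNF(R) diag = [2] → torsion [2]

Answer: M ≅ ℤ^1 ⊕ ℤ/2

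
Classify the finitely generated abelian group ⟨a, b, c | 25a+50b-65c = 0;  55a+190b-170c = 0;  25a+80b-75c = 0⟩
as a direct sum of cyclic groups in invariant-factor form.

Answer: M ≅ ℤ/5 ⊕ ℤ/5 ⊕ ℤ/10

Derivation:
rank_ℚ(R)=3; free=3−3=0
SNF(R) diag = [5, 5, 10] → torsion [5, 5, 10]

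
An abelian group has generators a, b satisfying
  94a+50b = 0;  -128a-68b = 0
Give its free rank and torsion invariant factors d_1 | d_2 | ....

Answer: M ≅ ℤ/2 ⊕ ℤ/4

Derivation:
rank_ℚ(R)=2; free=2−2=0
SNF(R) diag = [2, 4] → torsion [2, 4]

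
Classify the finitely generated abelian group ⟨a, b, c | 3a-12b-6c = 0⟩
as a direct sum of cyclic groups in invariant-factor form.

rank_ℚ(R)=1; free=3−1=2
SNF(R) diag = [3] → torsion [3]

Answer: M ≅ ℤ^2 ⊕ ℤ/3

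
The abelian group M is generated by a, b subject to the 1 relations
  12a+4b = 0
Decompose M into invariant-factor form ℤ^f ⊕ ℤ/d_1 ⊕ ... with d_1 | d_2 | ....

Answer: M ≅ ℤ^1 ⊕ ℤ/4

Derivation:
rank_ℚ(R)=1; free=2−1=1
SNF(R) diag = [4] → torsion [4]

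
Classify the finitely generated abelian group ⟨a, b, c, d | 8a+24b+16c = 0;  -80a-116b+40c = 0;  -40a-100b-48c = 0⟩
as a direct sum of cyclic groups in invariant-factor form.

rank_ℚ(R)=3; free=4−3=1
SNF(R) diag = [4, 8, 8] → torsion [4, 8, 8]

Answer: M ≅ ℤ^1 ⊕ ℤ/4 ⊕ ℤ/8 ⊕ ℤ/8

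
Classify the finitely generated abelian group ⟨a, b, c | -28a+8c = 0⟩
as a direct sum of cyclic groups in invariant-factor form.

rank_ℚ(R)=1; free=3−1=2
SNF(R) diag = [4] → torsion [4]

Answer: M ≅ ℤ^2 ⊕ ℤ/4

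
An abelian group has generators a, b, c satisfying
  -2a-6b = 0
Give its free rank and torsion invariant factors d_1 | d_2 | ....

rank_ℚ(R)=1; free=3−1=2
SNF(R) diag = [2] → torsion [2]

Answer: M ≅ ℤ^2 ⊕ ℤ/2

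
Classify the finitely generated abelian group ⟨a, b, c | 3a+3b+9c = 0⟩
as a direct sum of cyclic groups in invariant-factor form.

Answer: M ≅ ℤ^2 ⊕ ℤ/3

Derivation:
rank_ℚ(R)=1; free=3−1=2
SNF(R) diag = [3] → torsion [3]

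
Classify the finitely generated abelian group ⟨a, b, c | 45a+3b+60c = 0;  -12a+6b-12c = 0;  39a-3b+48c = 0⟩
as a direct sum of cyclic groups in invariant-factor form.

Answer: M ≅ ℤ/3 ⊕ ℤ/6 ⊕ ℤ/12

Derivation:
rank_ℚ(R)=3; free=3−3=0
SNF(R) diag = [3, 6, 12] → torsion [3, 6, 12]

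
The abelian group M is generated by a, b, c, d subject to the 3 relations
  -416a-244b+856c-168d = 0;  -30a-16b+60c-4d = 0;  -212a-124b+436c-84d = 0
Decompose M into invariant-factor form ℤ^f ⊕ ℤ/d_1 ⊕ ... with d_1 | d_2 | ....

Answer: M ≅ ℤ^1 ⊕ ℤ/2 ⊕ ℤ/4 ⊕ ℤ/12

Derivation:
rank_ℚ(R)=3; free=4−3=1
SNF(R) diag = [2, 4, 12] → torsion [2, 4, 12]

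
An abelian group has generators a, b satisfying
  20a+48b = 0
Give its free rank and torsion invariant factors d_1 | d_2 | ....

Answer: M ≅ ℤ^1 ⊕ ℤ/4

Derivation:
rank_ℚ(R)=1; free=2−1=1
SNF(R) diag = [4] → torsion [4]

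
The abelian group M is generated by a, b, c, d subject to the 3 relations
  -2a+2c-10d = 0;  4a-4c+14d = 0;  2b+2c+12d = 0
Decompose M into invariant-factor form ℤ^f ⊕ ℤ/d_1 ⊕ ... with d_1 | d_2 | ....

Answer: M ≅ ℤ^1 ⊕ ℤ/2 ⊕ ℤ/2 ⊕ ℤ/6

Derivation:
rank_ℚ(R)=3; free=4−3=1
SNF(R) diag = [2, 2, 6] → torsion [2, 2, 6]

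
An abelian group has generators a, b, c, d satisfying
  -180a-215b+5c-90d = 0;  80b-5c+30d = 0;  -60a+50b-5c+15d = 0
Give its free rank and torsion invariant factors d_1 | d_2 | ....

Answer: M ≅ ℤ^1 ⊕ ℤ/5 ⊕ ℤ/15 ⊕ ℤ/15

Derivation:
rank_ℚ(R)=3; free=4−3=1
SNF(R) diag = [5, 15, 15] → torsion [5, 15, 15]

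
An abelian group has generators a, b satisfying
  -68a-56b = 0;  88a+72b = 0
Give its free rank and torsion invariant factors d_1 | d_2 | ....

rank_ℚ(R)=2; free=2−2=0
SNF(R) diag = [4, 8] → torsion [4, 8]

Answer: M ≅ ℤ/4 ⊕ ℤ/8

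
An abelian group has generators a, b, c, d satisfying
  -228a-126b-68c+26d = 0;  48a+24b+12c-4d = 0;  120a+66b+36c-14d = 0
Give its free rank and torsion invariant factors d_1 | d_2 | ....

rank_ℚ(R)=3; free=4−3=1
SNF(R) diag = [2, 4, 12] → torsion [2, 4, 12]

Answer: M ≅ ℤ^1 ⊕ ℤ/2 ⊕ ℤ/4 ⊕ ℤ/12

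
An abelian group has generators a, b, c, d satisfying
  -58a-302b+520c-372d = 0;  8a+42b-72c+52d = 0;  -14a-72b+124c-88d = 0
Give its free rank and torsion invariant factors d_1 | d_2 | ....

rank_ℚ(R)=3; free=4−3=1
SNF(R) diag = [2, 2, 4] → torsion [2, 2, 4]

Answer: M ≅ ℤ^1 ⊕ ℤ/2 ⊕ ℤ/2 ⊕ ℤ/4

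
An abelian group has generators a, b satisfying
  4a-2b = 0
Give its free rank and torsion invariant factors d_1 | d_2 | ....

Answer: M ≅ ℤ^1 ⊕ ℤ/2

Derivation:
rank_ℚ(R)=1; free=2−1=1
SNF(R) diag = [2] → torsion [2]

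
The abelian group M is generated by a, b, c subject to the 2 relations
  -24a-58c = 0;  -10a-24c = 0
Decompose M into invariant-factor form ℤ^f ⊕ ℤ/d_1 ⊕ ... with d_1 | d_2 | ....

Answer: M ≅ ℤ^1 ⊕ ℤ/2 ⊕ ℤ/2

Derivation:
rank_ℚ(R)=2; free=3−2=1
SNF(R) diag = [2, 2] → torsion [2, 2]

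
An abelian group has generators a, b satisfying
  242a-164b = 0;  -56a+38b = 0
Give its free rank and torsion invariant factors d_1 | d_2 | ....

Answer: M ≅ ℤ/2 ⊕ ℤ/6

Derivation:
rank_ℚ(R)=2; free=2−2=0
SNF(R) diag = [2, 6] → torsion [2, 6]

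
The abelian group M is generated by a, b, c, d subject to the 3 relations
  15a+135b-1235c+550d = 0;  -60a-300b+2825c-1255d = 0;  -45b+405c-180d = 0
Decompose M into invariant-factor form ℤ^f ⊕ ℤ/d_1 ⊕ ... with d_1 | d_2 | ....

rank_ℚ(R)=3; free=4−3=1
SNF(R) diag = [5, 15, 45] → torsion [5, 15, 45]

Answer: M ≅ ℤ^1 ⊕ ℤ/5 ⊕ ℤ/15 ⊕ ℤ/45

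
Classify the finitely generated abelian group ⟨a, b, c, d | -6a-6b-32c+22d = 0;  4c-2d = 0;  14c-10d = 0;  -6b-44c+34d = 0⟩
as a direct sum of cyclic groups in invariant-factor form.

rank_ℚ(R)=4; free=4−4=0
SNF(R) diag = [2, 6, 6, 6] → torsion [2, 6, 6, 6]

Answer: M ≅ ℤ/2 ⊕ ℤ/6 ⊕ ℤ/6 ⊕ ℤ/6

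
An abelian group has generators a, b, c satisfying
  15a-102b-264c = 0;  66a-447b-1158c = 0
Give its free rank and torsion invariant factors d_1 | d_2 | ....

Answer: M ≅ ℤ^1 ⊕ ℤ/3 ⊕ ℤ/9

Derivation:
rank_ℚ(R)=2; free=3−2=1
SNF(R) diag = [3, 9] → torsion [3, 9]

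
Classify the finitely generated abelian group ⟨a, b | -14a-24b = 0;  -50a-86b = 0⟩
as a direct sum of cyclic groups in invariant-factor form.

Answer: M ≅ ℤ/2 ⊕ ℤ/2

Derivation:
rank_ℚ(R)=2; free=2−2=0
SNF(R) diag = [2, 2] → torsion [2, 2]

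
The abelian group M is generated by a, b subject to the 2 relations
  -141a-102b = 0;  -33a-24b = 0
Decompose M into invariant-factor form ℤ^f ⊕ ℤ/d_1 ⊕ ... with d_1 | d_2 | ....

Answer: M ≅ ℤ/3 ⊕ ℤ/6

Derivation:
rank_ℚ(R)=2; free=2−2=0
SNF(R) diag = [3, 6] → torsion [3, 6]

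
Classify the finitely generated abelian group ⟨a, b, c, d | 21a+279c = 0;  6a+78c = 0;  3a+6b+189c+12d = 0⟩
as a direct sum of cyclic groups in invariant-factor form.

Answer: M ≅ ℤ^1 ⊕ ℤ/3 ⊕ ℤ/6 ⊕ ℤ/12

Derivation:
rank_ℚ(R)=3; free=4−3=1
SNF(R) diag = [3, 6, 12] → torsion [3, 6, 12]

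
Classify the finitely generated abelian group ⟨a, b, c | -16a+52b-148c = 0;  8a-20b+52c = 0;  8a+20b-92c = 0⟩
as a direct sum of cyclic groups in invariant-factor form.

Answer: M ≅ ℤ/4 ⊕ ℤ/8 ⊕ ℤ/8

Derivation:
rank_ℚ(R)=3; free=3−3=0
SNF(R) diag = [4, 8, 8] → torsion [4, 8, 8]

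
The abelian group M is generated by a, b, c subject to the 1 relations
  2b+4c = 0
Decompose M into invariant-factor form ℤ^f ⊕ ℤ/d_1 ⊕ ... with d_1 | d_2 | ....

rank_ℚ(R)=1; free=3−1=2
SNF(R) diag = [2] → torsion [2]

Answer: M ≅ ℤ^2 ⊕ ℤ/2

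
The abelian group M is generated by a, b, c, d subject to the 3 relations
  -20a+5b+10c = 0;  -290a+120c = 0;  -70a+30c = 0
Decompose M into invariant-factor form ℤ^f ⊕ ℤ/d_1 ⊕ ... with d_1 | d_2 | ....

rank_ℚ(R)=3; free=4−3=1
SNF(R) diag = [5, 10, 30] → torsion [5, 10, 30]

Answer: M ≅ ℤ^1 ⊕ ℤ/5 ⊕ ℤ/10 ⊕ ℤ/30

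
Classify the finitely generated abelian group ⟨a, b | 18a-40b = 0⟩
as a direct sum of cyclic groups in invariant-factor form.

Answer: M ≅ ℤ^1 ⊕ ℤ/2

Derivation:
rank_ℚ(R)=1; free=2−1=1
SNF(R) diag = [2] → torsion [2]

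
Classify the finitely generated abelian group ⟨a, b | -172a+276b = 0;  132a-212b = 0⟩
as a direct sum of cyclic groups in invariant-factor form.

rank_ℚ(R)=2; free=2−2=0
SNF(R) diag = [4, 8] → torsion [4, 8]

Answer: M ≅ ℤ/4 ⊕ ℤ/8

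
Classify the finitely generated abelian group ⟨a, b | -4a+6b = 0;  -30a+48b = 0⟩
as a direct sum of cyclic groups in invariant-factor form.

rank_ℚ(R)=2; free=2−2=0
SNF(R) diag = [2, 6] → torsion [2, 6]

Answer: M ≅ ℤ/2 ⊕ ℤ/6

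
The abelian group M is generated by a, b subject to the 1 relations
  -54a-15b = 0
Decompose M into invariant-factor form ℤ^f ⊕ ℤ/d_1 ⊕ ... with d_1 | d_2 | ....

rank_ℚ(R)=1; free=2−1=1
SNF(R) diag = [3] → torsion [3]

Answer: M ≅ ℤ^1 ⊕ ℤ/3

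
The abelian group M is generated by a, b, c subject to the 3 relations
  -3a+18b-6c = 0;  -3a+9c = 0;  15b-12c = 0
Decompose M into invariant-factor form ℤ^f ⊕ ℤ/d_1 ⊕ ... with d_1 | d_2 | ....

Answer: M ≅ ℤ/3 ⊕ ℤ/3 ⊕ ℤ/3

Derivation:
rank_ℚ(R)=3; free=3−3=0
SNF(R) diag = [3, 3, 3] → torsion [3, 3, 3]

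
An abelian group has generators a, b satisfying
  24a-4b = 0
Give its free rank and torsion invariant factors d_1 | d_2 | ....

Answer: M ≅ ℤ^1 ⊕ ℤ/4

Derivation:
rank_ℚ(R)=1; free=2−1=1
SNF(R) diag = [4] → torsion [4]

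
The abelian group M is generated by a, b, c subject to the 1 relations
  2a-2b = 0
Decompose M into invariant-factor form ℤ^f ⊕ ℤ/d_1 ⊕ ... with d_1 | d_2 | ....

rank_ℚ(R)=1; free=3−1=2
SNF(R) diag = [2] → torsion [2]

Answer: M ≅ ℤ^2 ⊕ ℤ/2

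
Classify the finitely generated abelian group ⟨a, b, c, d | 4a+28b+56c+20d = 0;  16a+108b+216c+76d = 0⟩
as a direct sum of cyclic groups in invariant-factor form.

Answer: M ≅ ℤ^2 ⊕ ℤ/4 ⊕ ℤ/4

Derivation:
rank_ℚ(R)=2; free=4−2=2
SNF(R) diag = [4, 4] → torsion [4, 4]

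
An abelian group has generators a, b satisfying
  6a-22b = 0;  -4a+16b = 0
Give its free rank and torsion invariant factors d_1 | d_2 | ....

rank_ℚ(R)=2; free=2−2=0
SNF(R) diag = [2, 4] → torsion [2, 4]

Answer: M ≅ ℤ/2 ⊕ ℤ/4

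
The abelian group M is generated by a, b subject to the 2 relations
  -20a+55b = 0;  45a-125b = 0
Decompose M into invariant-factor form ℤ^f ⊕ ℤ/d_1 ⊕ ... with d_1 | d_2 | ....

Answer: M ≅ ℤ/5 ⊕ ℤ/5

Derivation:
rank_ℚ(R)=2; free=2−2=0
SNF(R) diag = [5, 5] → torsion [5, 5]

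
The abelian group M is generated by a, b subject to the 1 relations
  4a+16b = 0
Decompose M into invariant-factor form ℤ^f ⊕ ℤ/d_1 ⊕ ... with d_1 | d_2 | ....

rank_ℚ(R)=1; free=2−1=1
SNF(R) diag = [4] → torsion [4]

Answer: M ≅ ℤ^1 ⊕ ℤ/4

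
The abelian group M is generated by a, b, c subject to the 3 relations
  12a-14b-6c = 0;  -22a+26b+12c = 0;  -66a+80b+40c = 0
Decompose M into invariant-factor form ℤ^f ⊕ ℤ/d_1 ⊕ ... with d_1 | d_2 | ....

rank_ℚ(R)=3; free=3−3=0
SNF(R) diag = [2, 2, 2] → torsion [2, 2, 2]

Answer: M ≅ ℤ/2 ⊕ ℤ/2 ⊕ ℤ/2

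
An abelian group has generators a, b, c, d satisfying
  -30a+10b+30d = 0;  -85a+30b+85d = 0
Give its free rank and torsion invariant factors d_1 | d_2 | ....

Answer: M ≅ ℤ^2 ⊕ ℤ/5 ⊕ ℤ/10

Derivation:
rank_ℚ(R)=2; free=4−2=2
SNF(R) diag = [5, 10] → torsion [5, 10]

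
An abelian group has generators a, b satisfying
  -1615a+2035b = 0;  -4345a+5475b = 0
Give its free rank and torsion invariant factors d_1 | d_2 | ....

rank_ℚ(R)=2; free=2−2=0
SNF(R) diag = [5, 10] → torsion [5, 10]

Answer: M ≅ ℤ/5 ⊕ ℤ/10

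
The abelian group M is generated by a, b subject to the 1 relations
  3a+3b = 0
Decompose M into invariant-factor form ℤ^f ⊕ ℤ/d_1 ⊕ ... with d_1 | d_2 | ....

rank_ℚ(R)=1; free=2−1=1
SNF(R) diag = [3] → torsion [3]

Answer: M ≅ ℤ^1 ⊕ ℤ/3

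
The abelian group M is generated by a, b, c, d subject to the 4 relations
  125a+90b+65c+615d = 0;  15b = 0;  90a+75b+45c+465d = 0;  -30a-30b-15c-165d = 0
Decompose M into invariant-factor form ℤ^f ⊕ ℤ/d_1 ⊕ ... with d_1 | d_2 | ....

Answer: M ≅ ℤ/5 ⊕ ℤ/15 ⊕ ℤ/15 ⊕ ℤ/30

Derivation:
rank_ℚ(R)=4; free=4−4=0
SNF(R) diag = [5, 15, 15, 30] → torsion [5, 15, 15, 30]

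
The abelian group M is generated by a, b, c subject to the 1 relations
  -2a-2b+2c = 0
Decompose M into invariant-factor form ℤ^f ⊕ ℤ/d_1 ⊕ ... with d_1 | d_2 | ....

Answer: M ≅ ℤ^2 ⊕ ℤ/2

Derivation:
rank_ℚ(R)=1; free=3−1=2
SNF(R) diag = [2] → torsion [2]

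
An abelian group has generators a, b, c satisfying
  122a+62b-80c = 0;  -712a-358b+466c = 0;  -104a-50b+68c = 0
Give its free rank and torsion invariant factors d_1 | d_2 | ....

Answer: M ≅ ℤ/2 ⊕ ℤ/6 ⊕ ℤ/18

Derivation:
rank_ℚ(R)=3; free=3−3=0
SNF(R) diag = [2, 6, 18] → torsion [2, 6, 18]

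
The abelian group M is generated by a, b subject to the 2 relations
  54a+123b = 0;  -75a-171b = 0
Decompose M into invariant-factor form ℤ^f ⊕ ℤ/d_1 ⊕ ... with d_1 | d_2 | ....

rank_ℚ(R)=2; free=2−2=0
SNF(R) diag = [3, 3] → torsion [3, 3]

Answer: M ≅ ℤ/3 ⊕ ℤ/3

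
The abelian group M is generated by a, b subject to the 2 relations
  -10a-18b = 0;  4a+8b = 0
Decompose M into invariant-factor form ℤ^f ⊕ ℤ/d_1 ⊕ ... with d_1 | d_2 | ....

Answer: M ≅ ℤ/2 ⊕ ℤ/4

Derivation:
rank_ℚ(R)=2; free=2−2=0
SNF(R) diag = [2, 4] → torsion [2, 4]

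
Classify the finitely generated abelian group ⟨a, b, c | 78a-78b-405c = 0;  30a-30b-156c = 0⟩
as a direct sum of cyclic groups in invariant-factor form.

rank_ℚ(R)=2; free=3−2=1
SNF(R) diag = [3, 6] → torsion [3, 6]

Answer: M ≅ ℤ^1 ⊕ ℤ/3 ⊕ ℤ/6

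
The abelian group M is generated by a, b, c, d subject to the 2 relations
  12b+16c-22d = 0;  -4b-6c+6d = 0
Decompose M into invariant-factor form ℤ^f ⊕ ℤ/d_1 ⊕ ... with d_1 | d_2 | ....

rank_ℚ(R)=2; free=4−2=2
SNF(R) diag = [2, 2] → torsion [2, 2]

Answer: M ≅ ℤ^2 ⊕ ℤ/2 ⊕ ℤ/2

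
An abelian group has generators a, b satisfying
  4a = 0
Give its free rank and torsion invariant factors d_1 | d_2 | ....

rank_ℚ(R)=1; free=2−1=1
SNF(R) diag = [4] → torsion [4]

Answer: M ≅ ℤ^1 ⊕ ℤ/4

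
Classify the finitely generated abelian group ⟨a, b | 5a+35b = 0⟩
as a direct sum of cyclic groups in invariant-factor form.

rank_ℚ(R)=1; free=2−1=1
SNF(R) diag = [5] → torsion [5]

Answer: M ≅ ℤ^1 ⊕ ℤ/5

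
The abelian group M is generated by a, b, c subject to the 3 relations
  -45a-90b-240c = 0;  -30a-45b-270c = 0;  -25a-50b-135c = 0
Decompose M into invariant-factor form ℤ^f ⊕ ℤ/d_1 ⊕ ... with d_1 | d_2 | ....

Answer: M ≅ ℤ/5 ⊕ ℤ/15 ⊕ ℤ/15

Derivation:
rank_ℚ(R)=3; free=3−3=0
SNF(R) diag = [5, 15, 15] → torsion [5, 15, 15]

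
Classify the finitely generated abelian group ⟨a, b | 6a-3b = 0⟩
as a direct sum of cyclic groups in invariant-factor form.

rank_ℚ(R)=1; free=2−1=1
SNF(R) diag = [3] → torsion [3]

Answer: M ≅ ℤ^1 ⊕ ℤ/3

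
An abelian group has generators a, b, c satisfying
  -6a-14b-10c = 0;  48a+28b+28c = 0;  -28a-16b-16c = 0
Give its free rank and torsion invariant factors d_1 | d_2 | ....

rank_ℚ(R)=3; free=3−3=0
SNF(R) diag = [2, 4, 8] → torsion [2, 4, 8]

Answer: M ≅ ℤ/2 ⊕ ℤ/4 ⊕ ℤ/8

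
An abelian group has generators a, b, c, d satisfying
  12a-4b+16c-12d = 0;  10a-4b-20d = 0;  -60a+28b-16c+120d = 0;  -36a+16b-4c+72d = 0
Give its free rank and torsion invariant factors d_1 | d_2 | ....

Answer: M ≅ ℤ/2 ⊕ ℤ/4 ⊕ ℤ/12 ⊕ ℤ/12

Derivation:
rank_ℚ(R)=4; free=4−4=0
SNF(R) diag = [2, 4, 12, 12] → torsion [2, 4, 12, 12]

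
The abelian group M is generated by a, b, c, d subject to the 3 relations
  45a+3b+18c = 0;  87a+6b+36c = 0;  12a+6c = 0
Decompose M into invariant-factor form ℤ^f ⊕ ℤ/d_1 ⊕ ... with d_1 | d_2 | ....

Answer: M ≅ ℤ^1 ⊕ ℤ/3 ⊕ ℤ/3 ⊕ ℤ/6

Derivation:
rank_ℚ(R)=3; free=4−3=1
SNF(R) diag = [3, 3, 6] → torsion [3, 3, 6]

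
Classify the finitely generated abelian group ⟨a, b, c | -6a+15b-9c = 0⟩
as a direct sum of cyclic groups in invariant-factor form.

Answer: M ≅ ℤ^2 ⊕ ℤ/3

Derivation:
rank_ℚ(R)=1; free=3−1=2
SNF(R) diag = [3] → torsion [3]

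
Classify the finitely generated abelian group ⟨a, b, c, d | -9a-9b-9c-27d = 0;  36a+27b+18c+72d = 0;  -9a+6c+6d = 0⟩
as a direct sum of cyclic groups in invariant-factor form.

Answer: M ≅ ℤ^1 ⊕ ℤ/3 ⊕ ℤ/9 ⊕ ℤ/9

Derivation:
rank_ℚ(R)=3; free=4−3=1
SNF(R) diag = [3, 9, 9] → torsion [3, 9, 9]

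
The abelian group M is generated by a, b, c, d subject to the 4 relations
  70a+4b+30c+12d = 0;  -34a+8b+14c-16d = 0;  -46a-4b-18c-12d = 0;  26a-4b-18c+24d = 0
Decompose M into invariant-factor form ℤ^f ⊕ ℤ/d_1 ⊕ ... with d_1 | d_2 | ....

Answer: M ≅ ℤ/2 ⊕ ℤ/4 ⊕ ℤ/12 ⊕ ℤ/36

Derivation:
rank_ℚ(R)=4; free=4−4=0
SNF(R) diag = [2, 4, 12, 36] → torsion [2, 4, 12, 36]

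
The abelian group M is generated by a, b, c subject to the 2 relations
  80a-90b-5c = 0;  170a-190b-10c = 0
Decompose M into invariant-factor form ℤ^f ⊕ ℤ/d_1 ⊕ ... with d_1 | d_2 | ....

Answer: M ≅ ℤ^1 ⊕ ℤ/5 ⊕ ℤ/10

Derivation:
rank_ℚ(R)=2; free=3−2=1
SNF(R) diag = [5, 10] → torsion [5, 10]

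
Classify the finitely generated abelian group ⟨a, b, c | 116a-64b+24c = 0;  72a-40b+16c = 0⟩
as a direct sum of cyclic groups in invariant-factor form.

rank_ℚ(R)=2; free=3−2=1
SNF(R) diag = [4, 8] → torsion [4, 8]

Answer: M ≅ ℤ^1 ⊕ ℤ/4 ⊕ ℤ/8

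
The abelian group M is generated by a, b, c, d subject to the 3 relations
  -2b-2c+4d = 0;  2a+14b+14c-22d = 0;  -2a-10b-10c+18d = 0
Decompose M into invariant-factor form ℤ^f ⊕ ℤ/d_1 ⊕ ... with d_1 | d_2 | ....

rank_ℚ(R)=3; free=4−3=1
SNF(R) diag = [2, 2, 4] → torsion [2, 2, 4]

Answer: M ≅ ℤ^1 ⊕ ℤ/2 ⊕ ℤ/2 ⊕ ℤ/4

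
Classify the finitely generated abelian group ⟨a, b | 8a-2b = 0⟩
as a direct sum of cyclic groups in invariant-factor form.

rank_ℚ(R)=1; free=2−1=1
SNF(R) diag = [2] → torsion [2]

Answer: M ≅ ℤ^1 ⊕ ℤ/2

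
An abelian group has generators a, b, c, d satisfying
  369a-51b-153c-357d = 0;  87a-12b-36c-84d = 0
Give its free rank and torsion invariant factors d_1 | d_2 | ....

rank_ℚ(R)=2; free=4−2=2
SNF(R) diag = [3, 3] → torsion [3, 3]

Answer: M ≅ ℤ^2 ⊕ ℤ/3 ⊕ ℤ/3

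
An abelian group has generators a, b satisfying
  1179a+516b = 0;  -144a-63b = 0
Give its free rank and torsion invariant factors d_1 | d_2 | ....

rank_ℚ(R)=2; free=2−2=0
SNF(R) diag = [3, 9] → torsion [3, 9]

Answer: M ≅ ℤ/3 ⊕ ℤ/9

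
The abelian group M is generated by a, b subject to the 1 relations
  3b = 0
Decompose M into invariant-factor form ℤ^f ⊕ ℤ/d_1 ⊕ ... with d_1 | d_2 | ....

Answer: M ≅ ℤ^1 ⊕ ℤ/3

Derivation:
rank_ℚ(R)=1; free=2−1=1
SNF(R) diag = [3] → torsion [3]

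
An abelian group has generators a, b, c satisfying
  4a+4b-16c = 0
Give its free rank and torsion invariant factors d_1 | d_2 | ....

rank_ℚ(R)=1; free=3−1=2
SNF(R) diag = [4] → torsion [4]

Answer: M ≅ ℤ^2 ⊕ ℤ/4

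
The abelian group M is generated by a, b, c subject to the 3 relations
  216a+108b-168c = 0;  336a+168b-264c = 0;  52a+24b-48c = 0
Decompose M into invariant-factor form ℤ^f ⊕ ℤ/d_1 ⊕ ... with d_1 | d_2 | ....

rank_ℚ(R)=3; free=3−3=0
SNF(R) diag = [4, 12, 24] → torsion [4, 12, 24]

Answer: M ≅ ℤ/4 ⊕ ℤ/12 ⊕ ℤ/24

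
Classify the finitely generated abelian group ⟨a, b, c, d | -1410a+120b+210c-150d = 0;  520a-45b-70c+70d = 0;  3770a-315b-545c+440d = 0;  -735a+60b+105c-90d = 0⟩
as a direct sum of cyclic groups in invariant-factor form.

Answer: M ≅ ℤ/5 ⊕ ℤ/15 ⊕ ℤ/15 ⊕ ℤ/30

Derivation:
rank_ℚ(R)=4; free=4−4=0
SNF(R) diag = [5, 15, 15, 30] → torsion [5, 15, 15, 30]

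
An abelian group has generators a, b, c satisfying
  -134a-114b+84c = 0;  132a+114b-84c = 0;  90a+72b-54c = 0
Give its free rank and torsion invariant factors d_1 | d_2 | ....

Answer: M ≅ ℤ/2 ⊕ ℤ/6 ⊕ ℤ/18

Derivation:
rank_ℚ(R)=3; free=3−3=0
SNF(R) diag = [2, 6, 18] → torsion [2, 6, 18]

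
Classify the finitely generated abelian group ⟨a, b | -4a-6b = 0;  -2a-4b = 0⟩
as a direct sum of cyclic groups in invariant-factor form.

Answer: M ≅ ℤ/2 ⊕ ℤ/2

Derivation:
rank_ℚ(R)=2; free=2−2=0
SNF(R) diag = [2, 2] → torsion [2, 2]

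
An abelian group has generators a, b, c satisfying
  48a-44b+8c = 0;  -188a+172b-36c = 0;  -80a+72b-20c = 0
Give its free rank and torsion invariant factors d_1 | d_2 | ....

Answer: M ≅ ℤ/4 ⊕ ℤ/4 ⊕ ℤ/12

Derivation:
rank_ℚ(R)=3; free=3−3=0
SNF(R) diag = [4, 4, 12] → torsion [4, 4, 12]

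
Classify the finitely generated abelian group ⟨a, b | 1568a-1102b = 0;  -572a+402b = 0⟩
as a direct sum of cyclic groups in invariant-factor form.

Answer: M ≅ ℤ/2 ⊕ ℤ/4

Derivation:
rank_ℚ(R)=2; free=2−2=0
SNF(R) diag = [2, 4] → torsion [2, 4]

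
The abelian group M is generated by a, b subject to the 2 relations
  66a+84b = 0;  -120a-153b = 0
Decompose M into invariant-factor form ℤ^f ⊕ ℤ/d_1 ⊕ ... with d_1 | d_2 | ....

Answer: M ≅ ℤ/3 ⊕ ℤ/6

Derivation:
rank_ℚ(R)=2; free=2−2=0
SNF(R) diag = [3, 6] → torsion [3, 6]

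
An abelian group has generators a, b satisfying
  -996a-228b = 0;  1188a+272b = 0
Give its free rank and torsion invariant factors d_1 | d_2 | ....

rank_ℚ(R)=2; free=2−2=0
SNF(R) diag = [4, 12] → torsion [4, 12]

Answer: M ≅ ℤ/4 ⊕ ℤ/12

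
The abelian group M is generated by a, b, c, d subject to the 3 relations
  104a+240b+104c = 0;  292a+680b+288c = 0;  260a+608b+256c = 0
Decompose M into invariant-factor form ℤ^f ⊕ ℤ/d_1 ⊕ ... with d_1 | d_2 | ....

Answer: M ≅ ℤ^1 ⊕ ℤ/4 ⊕ ℤ/8 ⊕ ℤ/24

Derivation:
rank_ℚ(R)=3; free=4−3=1
SNF(R) diag = [4, 8, 24] → torsion [4, 8, 24]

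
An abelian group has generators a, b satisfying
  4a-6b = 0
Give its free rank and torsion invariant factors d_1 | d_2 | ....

rank_ℚ(R)=1; free=2−1=1
SNF(R) diag = [2] → torsion [2]

Answer: M ≅ ℤ^1 ⊕ ℤ/2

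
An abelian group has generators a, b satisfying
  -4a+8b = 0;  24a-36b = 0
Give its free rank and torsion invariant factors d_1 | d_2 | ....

Answer: M ≅ ℤ/4 ⊕ ℤ/12

Derivation:
rank_ℚ(R)=2; free=2−2=0
SNF(R) diag = [4, 12] → torsion [4, 12]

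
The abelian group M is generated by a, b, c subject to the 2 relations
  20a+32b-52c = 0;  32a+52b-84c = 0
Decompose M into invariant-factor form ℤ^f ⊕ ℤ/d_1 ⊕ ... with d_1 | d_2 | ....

rank_ℚ(R)=2; free=3−2=1
SNF(R) diag = [4, 4] → torsion [4, 4]

Answer: M ≅ ℤ^1 ⊕ ℤ/4 ⊕ ℤ/4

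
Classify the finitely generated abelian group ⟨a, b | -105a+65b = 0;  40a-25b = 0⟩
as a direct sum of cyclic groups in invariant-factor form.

Answer: M ≅ ℤ/5 ⊕ ℤ/5

Derivation:
rank_ℚ(R)=2; free=2−2=0
SNF(R) diag = [5, 5] → torsion [5, 5]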